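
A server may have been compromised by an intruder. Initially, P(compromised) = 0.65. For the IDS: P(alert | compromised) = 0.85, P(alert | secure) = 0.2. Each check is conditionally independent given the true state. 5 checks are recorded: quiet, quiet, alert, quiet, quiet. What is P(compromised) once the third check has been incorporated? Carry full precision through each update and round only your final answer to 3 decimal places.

0.217

After 'quiet': P(compromised) = 0.15·0.6500 / (0.15·0.6500 + 0.8·0.3500) ≈ 0.2583
After 'quiet': P(compromised) = 0.15·0.2583 / (0.15·0.2583 + 0.8·0.7417) ≈ 0.0613
After 'alert': P(compromised) = 0.85·0.0613 / (0.85·0.0613 + 0.2·0.9387) ≈ 0.2172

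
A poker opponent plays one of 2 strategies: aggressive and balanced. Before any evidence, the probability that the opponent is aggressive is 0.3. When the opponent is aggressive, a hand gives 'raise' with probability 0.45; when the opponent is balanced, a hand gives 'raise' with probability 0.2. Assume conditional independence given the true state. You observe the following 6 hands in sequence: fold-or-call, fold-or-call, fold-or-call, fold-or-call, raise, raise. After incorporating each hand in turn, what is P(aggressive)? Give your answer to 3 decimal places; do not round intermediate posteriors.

Each posterior becomes the prior for the next update.
After 'fold-or-call': P(aggressive) = 0.55·0.3000 / (0.55·0.3000 + 0.8·0.7000) ≈ 0.2276
After 'fold-or-call': P(aggressive) = 0.55·0.2276 / (0.55·0.2276 + 0.8·0.7724) ≈ 0.1684
After 'fold-or-call': P(aggressive) = 0.55·0.1684 / (0.55·0.1684 + 0.8·0.8316) ≈ 0.1222
After 'fold-or-call': P(aggressive) = 0.55·0.1222 / (0.55·0.1222 + 0.8·0.8778) ≈ 0.0874
After 'raise': P(aggressive) = 0.45·0.0874 / (0.45·0.0874 + 0.2·0.9126) ≈ 0.1772
After 'raise': P(aggressive) = 0.45·0.1772 / (0.45·0.1772 + 0.2·0.8228) ≈ 0.3265

0.326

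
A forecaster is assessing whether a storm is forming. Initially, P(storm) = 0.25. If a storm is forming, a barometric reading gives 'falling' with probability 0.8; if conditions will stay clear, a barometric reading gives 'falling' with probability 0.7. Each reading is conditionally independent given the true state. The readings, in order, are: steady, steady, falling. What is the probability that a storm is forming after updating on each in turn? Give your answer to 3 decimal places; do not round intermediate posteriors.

0.145

After 'steady': P(storm) = 0.2·0.2500 / (0.2·0.2500 + 0.3·0.7500) ≈ 0.1818
After 'steady': P(storm) = 0.2·0.1818 / (0.2·0.1818 + 0.3·0.8182) ≈ 0.1290
After 'falling': P(storm) = 0.8·0.1290 / (0.8·0.1290 + 0.7·0.8710) ≈ 0.1448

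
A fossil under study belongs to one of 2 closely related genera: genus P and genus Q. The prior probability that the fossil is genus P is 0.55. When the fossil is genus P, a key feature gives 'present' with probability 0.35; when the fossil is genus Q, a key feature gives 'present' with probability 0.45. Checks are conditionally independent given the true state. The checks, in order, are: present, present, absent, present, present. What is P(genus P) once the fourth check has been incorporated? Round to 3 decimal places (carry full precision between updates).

0.405

After 'present': P(genus P) = 0.35·0.5500 / (0.35·0.5500 + 0.45·0.4500) ≈ 0.4873
After 'present': P(genus P) = 0.35·0.4873 / (0.35·0.4873 + 0.45·0.5127) ≈ 0.4251
After 'absent': P(genus P) = 0.65·0.4251 / (0.65·0.4251 + 0.55·0.5749) ≈ 0.4663
After 'present': P(genus P) = 0.35·0.4663 / (0.35·0.4663 + 0.45·0.5337) ≈ 0.4046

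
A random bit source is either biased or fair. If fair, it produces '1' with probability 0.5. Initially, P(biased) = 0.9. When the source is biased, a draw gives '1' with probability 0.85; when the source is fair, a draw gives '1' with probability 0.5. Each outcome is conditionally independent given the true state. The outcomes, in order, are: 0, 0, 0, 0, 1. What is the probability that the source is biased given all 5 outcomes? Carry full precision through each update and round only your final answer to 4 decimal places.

0.1103

After '0': P(biased) = 0.15·0.9000 / (0.15·0.9000 + 0.5·0.1000) ≈ 0.7297
After '0': P(biased) = 0.15·0.7297 / (0.15·0.7297 + 0.5·0.2703) ≈ 0.4475
After '0': P(biased) = 0.15·0.4475 / (0.15·0.4475 + 0.5·0.5525) ≈ 0.1955
After '0': P(biased) = 0.15·0.1955 / (0.15·0.1955 + 0.5·0.8045) ≈ 0.0679
After '1': P(biased) = 0.85·0.0679 / (0.85·0.0679 + 0.5·0.9321) ≈ 0.1103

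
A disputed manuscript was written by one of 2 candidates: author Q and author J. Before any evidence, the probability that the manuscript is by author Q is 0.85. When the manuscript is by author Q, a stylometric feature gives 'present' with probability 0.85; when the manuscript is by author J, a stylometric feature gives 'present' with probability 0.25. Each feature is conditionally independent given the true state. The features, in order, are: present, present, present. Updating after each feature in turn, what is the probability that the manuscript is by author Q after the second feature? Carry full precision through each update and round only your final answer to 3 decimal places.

0.985

After 'present': P(author Q) = 0.85·0.8500 / (0.85·0.8500 + 0.25·0.1500) ≈ 0.9507
After 'present': P(author Q) = 0.85·0.9507 / (0.85·0.9507 + 0.25·0.0493) ≈ 0.9850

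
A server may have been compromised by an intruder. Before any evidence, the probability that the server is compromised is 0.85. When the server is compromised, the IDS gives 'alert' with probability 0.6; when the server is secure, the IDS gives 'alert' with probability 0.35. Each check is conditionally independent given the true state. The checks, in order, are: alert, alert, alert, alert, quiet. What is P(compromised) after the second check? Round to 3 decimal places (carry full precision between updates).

After 'alert': P(compromised) = 0.6·0.8500 / (0.6·0.8500 + 0.35·0.1500) ≈ 0.9067
After 'alert': P(compromised) = 0.6·0.9067 / (0.6·0.9067 + 0.35·0.0933) ≈ 0.9434

0.943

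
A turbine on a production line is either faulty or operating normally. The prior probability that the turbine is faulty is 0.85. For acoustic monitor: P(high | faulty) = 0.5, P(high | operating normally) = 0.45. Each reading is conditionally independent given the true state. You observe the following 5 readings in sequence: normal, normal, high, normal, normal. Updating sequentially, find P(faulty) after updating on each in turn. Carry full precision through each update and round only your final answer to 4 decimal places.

After 'normal': P(faulty) = 0.5·0.8500 / (0.5·0.8500 + 0.55·0.1500) ≈ 0.8374
After 'normal': P(faulty) = 0.5·0.8374 / (0.5·0.8374 + 0.55·0.1626) ≈ 0.8240
After 'high': P(faulty) = 0.5·0.8240 / (0.5·0.8240 + 0.45·0.1760) ≈ 0.8388
After 'normal': P(faulty) = 0.5·0.8388 / (0.5·0.8388 + 0.55·0.1612) ≈ 0.8255
After 'normal': P(faulty) = 0.5·0.8255 / (0.5·0.8255 + 0.55·0.1745) ≈ 0.8113

0.8113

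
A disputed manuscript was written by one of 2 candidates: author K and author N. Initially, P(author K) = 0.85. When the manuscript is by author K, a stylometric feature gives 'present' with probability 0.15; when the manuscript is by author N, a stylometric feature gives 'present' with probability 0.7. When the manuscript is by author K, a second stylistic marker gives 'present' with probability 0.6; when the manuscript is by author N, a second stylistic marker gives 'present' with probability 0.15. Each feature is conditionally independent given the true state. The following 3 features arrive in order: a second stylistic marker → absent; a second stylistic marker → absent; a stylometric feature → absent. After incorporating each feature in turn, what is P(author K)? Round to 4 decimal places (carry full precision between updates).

0.7805

After a second stylistic marker='absent': P(author K) = 0.4·0.8500 / (0.4·0.8500 + 0.85·0.1500) ≈ 0.7273
After a second stylistic marker='absent': P(author K) = 0.4·0.7273 / (0.4·0.7273 + 0.85·0.2727) ≈ 0.5565
After a stylometric feature='absent': P(author K) = 0.85·0.5565 / (0.85·0.5565 + 0.3·0.4435) ≈ 0.7805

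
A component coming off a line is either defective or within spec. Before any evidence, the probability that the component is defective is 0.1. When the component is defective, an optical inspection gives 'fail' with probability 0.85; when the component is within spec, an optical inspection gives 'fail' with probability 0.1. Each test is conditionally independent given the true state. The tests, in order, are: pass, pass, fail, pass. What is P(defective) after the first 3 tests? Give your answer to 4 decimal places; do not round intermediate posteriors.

After 'pass': P(defective) = 0.15·0.1000 / (0.15·0.1000 + 0.9·0.9000) ≈ 0.0182
After 'pass': P(defective) = 0.15·0.0182 / (0.15·0.0182 + 0.9·0.9818) ≈ 0.0031
After 'fail': P(defective) = 0.85·0.0031 / (0.85·0.0031 + 0.1·0.9969) ≈ 0.0256

0.0256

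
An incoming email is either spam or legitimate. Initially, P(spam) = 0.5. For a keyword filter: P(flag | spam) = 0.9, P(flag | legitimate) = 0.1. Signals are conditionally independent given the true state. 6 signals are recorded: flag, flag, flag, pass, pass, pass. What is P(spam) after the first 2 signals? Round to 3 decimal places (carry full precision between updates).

0.988

Each posterior becomes the prior for the next update.
After 'flag': P(spam) = 0.9·0.5000 / (0.9·0.5000 + 0.1·0.5000) ≈ 0.9000
After 'flag': P(spam) = 0.9·0.9000 / (0.9·0.9000 + 0.1·0.1000) ≈ 0.9878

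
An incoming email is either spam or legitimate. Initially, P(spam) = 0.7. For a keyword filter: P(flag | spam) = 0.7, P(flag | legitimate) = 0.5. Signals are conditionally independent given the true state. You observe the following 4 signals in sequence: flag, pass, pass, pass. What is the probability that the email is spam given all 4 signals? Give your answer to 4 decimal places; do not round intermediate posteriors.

After 'flag': P(spam) = 0.7·0.7000 / (0.7·0.7000 + 0.5·0.3000) ≈ 0.7656
After 'pass': P(spam) = 0.3·0.7656 / (0.3·0.7656 + 0.5·0.2344) ≈ 0.6622
After 'pass': P(spam) = 0.3·0.6622 / (0.3·0.6622 + 0.5·0.3378) ≈ 0.5404
After 'pass': P(spam) = 0.3·0.5404 / (0.3·0.5404 + 0.5·0.4596) ≈ 0.4137

0.4137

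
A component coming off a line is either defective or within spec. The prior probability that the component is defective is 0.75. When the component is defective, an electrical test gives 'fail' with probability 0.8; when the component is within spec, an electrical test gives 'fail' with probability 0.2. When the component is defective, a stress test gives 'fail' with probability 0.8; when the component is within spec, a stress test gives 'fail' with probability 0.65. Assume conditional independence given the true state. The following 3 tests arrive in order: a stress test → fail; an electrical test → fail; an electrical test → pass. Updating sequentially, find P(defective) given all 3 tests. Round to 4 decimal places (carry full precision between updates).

0.7869

After a stress test='fail': P(defective) = 0.8·0.7500 / (0.8·0.7500 + 0.65·0.2500) ≈ 0.7869
After an electrical test='fail': P(defective) = 0.8·0.7869 / (0.8·0.7869 + 0.2·0.2131) ≈ 0.9366
After an electrical test='pass': P(defective) = 0.2·0.9366 / (0.2·0.9366 + 0.8·0.0634) ≈ 0.7869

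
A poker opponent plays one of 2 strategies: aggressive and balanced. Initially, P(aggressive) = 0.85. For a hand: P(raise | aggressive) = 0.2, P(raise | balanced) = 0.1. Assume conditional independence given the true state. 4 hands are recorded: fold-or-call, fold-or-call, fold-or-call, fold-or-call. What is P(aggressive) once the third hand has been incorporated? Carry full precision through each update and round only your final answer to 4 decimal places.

Apply Bayes' rule sequentially, carrying P(aggressive) forward.
After 'fold-or-call': P(aggressive) = 0.8·0.8500 / (0.8·0.8500 + 0.9·0.1500) ≈ 0.8344
After 'fold-or-call': P(aggressive) = 0.8·0.8344 / (0.8·0.8344 + 0.9·0.1656) ≈ 0.8174
After 'fold-or-call': P(aggressive) = 0.8·0.8174 / (0.8·0.8174 + 0.9·0.1826) ≈ 0.7992

0.7992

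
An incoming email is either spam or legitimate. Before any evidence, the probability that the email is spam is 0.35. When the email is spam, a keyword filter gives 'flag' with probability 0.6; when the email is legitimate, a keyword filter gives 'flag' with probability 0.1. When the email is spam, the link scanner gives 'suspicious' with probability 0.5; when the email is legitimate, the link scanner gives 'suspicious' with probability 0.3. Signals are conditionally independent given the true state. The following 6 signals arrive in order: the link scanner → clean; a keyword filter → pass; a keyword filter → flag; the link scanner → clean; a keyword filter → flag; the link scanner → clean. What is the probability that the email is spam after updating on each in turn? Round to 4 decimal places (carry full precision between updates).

Each posterior becomes the prior for the next update.
After the link scanner='clean': P(spam) = 0.5·0.3500 / (0.5·0.3500 + 0.7·0.6500) ≈ 0.2778
After a keyword filter='pass': P(spam) = 0.4·0.2778 / (0.4·0.2778 + 0.9·0.7222) ≈ 0.1460
After a keyword filter='flag': P(spam) = 0.6·0.1460 / (0.6·0.1460 + 0.1·0.8540) ≈ 0.5063
After the link scanner='clean': P(spam) = 0.5·0.5063 / (0.5·0.5063 + 0.7·0.4937) ≈ 0.4228
After a keyword filter='flag': P(spam) = 0.6·0.4228 / (0.6·0.4228 + 0.1·0.5772) ≈ 0.8147
After the link scanner='clean': P(spam) = 0.5·0.8147 / (0.5·0.8147 + 0.7·0.1853) ≈ 0.7584

0.7584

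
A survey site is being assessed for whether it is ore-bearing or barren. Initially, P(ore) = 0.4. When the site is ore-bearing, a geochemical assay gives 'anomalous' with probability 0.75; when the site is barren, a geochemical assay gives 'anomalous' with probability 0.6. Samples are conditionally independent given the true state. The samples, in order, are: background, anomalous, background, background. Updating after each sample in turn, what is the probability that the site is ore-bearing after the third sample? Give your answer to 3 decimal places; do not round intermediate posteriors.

0.246

After 'background': P(ore) = 0.25·0.4000 / (0.25·0.4000 + 0.4·0.6000) ≈ 0.2941
After 'anomalous': P(ore) = 0.75·0.2941 / (0.75·0.2941 + 0.6·0.7059) ≈ 0.3425
After 'background': P(ore) = 0.25·0.3425 / (0.25·0.3425 + 0.4·0.6575) ≈ 0.2456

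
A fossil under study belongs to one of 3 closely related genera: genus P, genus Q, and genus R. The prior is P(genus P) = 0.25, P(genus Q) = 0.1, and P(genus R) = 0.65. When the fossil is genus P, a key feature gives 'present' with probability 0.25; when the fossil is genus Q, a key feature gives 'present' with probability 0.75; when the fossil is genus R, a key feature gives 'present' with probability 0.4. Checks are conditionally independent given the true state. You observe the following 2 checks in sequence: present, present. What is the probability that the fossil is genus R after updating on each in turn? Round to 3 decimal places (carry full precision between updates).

After 'present': normaliser = 0.25·0.2500 + 0.75·0.1000 + 0.4·0.6500; P(genus P) ≈ 0.1572, P(genus Q) ≈ 0.1887, P(genus R) ≈ 0.6541
After 'present': normaliser = 0.25·0.1572 + 0.75·0.1887 + 0.4·0.6541; P(genus P) ≈ 0.0888, P(genus Q) ≈ 0.3198, P(genus R) ≈ 0.5913

0.591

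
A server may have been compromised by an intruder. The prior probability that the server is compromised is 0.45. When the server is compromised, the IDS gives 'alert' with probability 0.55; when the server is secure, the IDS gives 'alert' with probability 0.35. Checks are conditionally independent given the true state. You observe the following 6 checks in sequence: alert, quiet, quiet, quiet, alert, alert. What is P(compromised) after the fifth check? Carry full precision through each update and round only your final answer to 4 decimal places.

0.4013

After 'alert': P(compromised) = 0.55·0.4500 / (0.55·0.4500 + 0.35·0.5500) ≈ 0.5625
After 'quiet': P(compromised) = 0.45·0.5625 / (0.45·0.5625 + 0.65·0.4375) ≈ 0.4709
After 'quiet': P(compromised) = 0.45·0.4709 / (0.45·0.4709 + 0.65·0.5291) ≈ 0.3813
After 'quiet': P(compromised) = 0.45·0.3813 / (0.45·0.3813 + 0.65·0.6187) ≈ 0.2990
After 'alert': P(compromised) = 0.55·0.2990 / (0.55·0.2990 + 0.35·0.7010) ≈ 0.4013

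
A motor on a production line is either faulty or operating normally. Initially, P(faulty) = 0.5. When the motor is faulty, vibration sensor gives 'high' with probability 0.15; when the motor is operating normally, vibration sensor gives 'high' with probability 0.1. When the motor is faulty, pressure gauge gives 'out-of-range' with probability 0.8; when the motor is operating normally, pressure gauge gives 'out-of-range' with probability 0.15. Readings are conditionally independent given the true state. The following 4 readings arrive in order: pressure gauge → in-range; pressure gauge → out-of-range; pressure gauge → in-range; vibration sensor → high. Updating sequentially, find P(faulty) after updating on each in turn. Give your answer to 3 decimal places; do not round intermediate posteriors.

After pressure gauge='in-range': P(faulty) = 0.2·0.5000 / (0.2·0.5000 + 0.85·0.5000) ≈ 0.1905
After pressure gauge='out-of-range': P(faulty) = 0.8·0.1905 / (0.8·0.1905 + 0.15·0.8095) ≈ 0.5565
After pressure gauge='in-range': P(faulty) = 0.2·0.5565 / (0.2·0.5565 + 0.85·0.4435) ≈ 0.2280
After vibration sensor='high': P(faulty) = 0.15·0.2280 / (0.15·0.2280 + 0.1·0.7720) ≈ 0.3070

0.307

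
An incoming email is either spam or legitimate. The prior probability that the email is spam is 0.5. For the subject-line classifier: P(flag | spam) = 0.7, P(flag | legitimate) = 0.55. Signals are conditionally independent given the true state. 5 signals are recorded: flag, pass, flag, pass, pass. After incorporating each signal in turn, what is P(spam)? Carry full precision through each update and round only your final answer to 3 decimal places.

After 'flag': P(spam) = 0.7·0.5000 / (0.7·0.5000 + 0.55·0.5000) ≈ 0.5600
After 'pass': P(spam) = 0.3·0.5600 / (0.3·0.5600 + 0.45·0.4400) ≈ 0.4590
After 'flag': P(spam) = 0.7·0.4590 / (0.7·0.4590 + 0.55·0.5410) ≈ 0.5192
After 'pass': P(spam) = 0.3·0.5192 / (0.3·0.5192 + 0.45·0.4808) ≈ 0.4186
After 'pass': P(spam) = 0.3·0.4186 / (0.3·0.4186 + 0.45·0.5814) ≈ 0.3243

0.324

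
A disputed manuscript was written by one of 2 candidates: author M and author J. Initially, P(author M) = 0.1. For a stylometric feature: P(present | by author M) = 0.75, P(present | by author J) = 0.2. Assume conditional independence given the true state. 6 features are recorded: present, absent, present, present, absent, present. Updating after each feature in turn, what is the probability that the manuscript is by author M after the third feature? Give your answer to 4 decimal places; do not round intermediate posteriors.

After 'present': P(author M) = 0.75·0.1000 / (0.75·0.1000 + 0.2·0.9000) ≈ 0.2941
After 'absent': P(author M) = 0.25·0.2941 / (0.25·0.2941 + 0.8·0.7059) ≈ 0.1152
After 'present': P(author M) = 0.75·0.1152 / (0.75·0.1152 + 0.2·0.8848) ≈ 0.3281

0.3281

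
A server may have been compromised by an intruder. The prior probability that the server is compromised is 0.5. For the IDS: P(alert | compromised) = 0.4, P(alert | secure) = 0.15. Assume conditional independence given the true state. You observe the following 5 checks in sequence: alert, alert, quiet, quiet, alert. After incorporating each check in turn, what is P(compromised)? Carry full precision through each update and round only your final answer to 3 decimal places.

Each posterior becomes the prior for the next update.
After 'alert': P(compromised) = 0.4·0.5000 / (0.4·0.5000 + 0.15·0.5000) ≈ 0.7273
After 'alert': P(compromised) = 0.4·0.7273 / (0.4·0.7273 + 0.15·0.2727) ≈ 0.8767
After 'quiet': P(compromised) = 0.6·0.8767 / (0.6·0.8767 + 0.85·0.1233) ≈ 0.8339
After 'quiet': P(compromised) = 0.6·0.8339 / (0.6·0.8339 + 0.85·0.1661) ≈ 0.7799
After 'alert': P(compromised) = 0.4·0.7799 / (0.4·0.7799 + 0.15·0.2201) ≈ 0.9043

0.904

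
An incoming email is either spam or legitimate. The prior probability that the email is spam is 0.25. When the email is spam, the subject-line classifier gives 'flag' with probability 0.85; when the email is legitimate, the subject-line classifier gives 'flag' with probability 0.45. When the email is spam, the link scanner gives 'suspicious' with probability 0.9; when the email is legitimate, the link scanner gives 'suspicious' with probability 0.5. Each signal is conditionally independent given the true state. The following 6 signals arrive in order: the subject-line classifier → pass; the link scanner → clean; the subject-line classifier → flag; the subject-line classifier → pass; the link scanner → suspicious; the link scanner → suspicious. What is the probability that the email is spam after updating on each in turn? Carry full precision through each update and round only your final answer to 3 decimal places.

After the subject-line classifier='pass': P(spam) = 0.15·0.2500 / (0.15·0.2500 + 0.55·0.7500) ≈ 0.0833
After the link scanner='clean': P(spam) = 0.1·0.0833 / (0.1·0.0833 + 0.5·0.9167) ≈ 0.0179
After the subject-line classifier='flag': P(spam) = 0.85·0.0179 / (0.85·0.0179 + 0.45·0.9821) ≈ 0.0332
After the subject-line classifier='pass': P(spam) = 0.15·0.0332 / (0.15·0.0332 + 0.55·0.9668) ≈ 0.0093
After the link scanner='suspicious': P(spam) = 0.9·0.0093 / (0.9·0.0093 + 0.5·0.9907) ≈ 0.0166
After the link scanner='suspicious': P(spam) = 0.9·0.0166 / (0.9·0.0166 + 0.5·0.9834) ≈ 0.0295

0.029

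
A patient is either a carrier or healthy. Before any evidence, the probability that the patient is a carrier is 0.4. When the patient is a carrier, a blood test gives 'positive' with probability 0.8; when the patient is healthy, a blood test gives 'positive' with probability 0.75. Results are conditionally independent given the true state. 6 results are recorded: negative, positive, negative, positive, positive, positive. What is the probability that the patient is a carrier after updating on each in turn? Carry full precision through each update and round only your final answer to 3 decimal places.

After 'negative': P(carrier) = 0.2·0.4000 / (0.2·0.4000 + 0.25·0.6000) ≈ 0.3478
After 'positive': P(carrier) = 0.8·0.3478 / (0.8·0.3478 + 0.75·0.6522) ≈ 0.3626
After 'negative': P(carrier) = 0.2·0.3626 / (0.2·0.3626 + 0.25·0.6374) ≈ 0.3128
After 'positive': P(carrier) = 0.8·0.3128 / (0.8·0.3128 + 0.75·0.6872) ≈ 0.3268
After 'positive': P(carrier) = 0.8·0.3268 / (0.8·0.3268 + 0.75·0.6732) ≈ 0.3412
After 'positive': P(carrier) = 0.8·0.3412 / (0.8·0.3412 + 0.75·0.6588) ≈ 0.3558

0.356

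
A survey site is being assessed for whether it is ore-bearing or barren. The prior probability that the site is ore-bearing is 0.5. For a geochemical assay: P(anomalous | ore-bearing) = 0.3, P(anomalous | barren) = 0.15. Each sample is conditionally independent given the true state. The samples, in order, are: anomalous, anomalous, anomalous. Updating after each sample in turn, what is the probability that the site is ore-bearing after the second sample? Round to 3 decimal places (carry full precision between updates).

0.800

After 'anomalous': P(ore) = 0.3·0.5000 / (0.3·0.5000 + 0.15·0.5000) ≈ 0.6667
After 'anomalous': P(ore) = 0.3·0.6667 / (0.3·0.6667 + 0.15·0.3333) ≈ 0.8000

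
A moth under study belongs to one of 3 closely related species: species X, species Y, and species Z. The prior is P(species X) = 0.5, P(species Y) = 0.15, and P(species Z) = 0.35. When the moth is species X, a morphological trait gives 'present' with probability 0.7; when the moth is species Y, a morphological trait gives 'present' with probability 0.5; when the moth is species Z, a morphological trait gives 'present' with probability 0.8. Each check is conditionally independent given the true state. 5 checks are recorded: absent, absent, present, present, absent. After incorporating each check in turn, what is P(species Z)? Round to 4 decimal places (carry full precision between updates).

After 'absent': normaliser = 0.3·0.5000 + 0.5·0.1500 + 0.2·0.3500; P(species X) ≈ 0.5085, P(species Y) ≈ 0.2542, P(species Z) ≈ 0.2373
After 'absent': normaliser = 0.3·0.5085 + 0.5·0.2542 + 0.2·0.2373; P(species X) ≈ 0.4663, P(species Y) ≈ 0.3886, P(species Z) ≈ 0.1451
After 'present': normaliser = 0.7·0.4663 + 0.5·0.3886 + 0.8·0.1451; P(species X) ≈ 0.5126, P(species Y) ≈ 0.3051, P(species Z) ≈ 0.1823
After 'present': normaliser = 0.7·0.5126 + 0.5·0.3051 + 0.8·0.1823; P(species X) ≈ 0.5460, P(species Y) ≈ 0.2321, P(species Z) ≈ 0.2219
After 'absent': normaliser = 0.3·0.5460 + 0.5·0.2321 + 0.2·0.2219; P(species X) ≈ 0.5052, P(species Y) ≈ 0.3580, P(species Z) ≈ 0.1369

0.1369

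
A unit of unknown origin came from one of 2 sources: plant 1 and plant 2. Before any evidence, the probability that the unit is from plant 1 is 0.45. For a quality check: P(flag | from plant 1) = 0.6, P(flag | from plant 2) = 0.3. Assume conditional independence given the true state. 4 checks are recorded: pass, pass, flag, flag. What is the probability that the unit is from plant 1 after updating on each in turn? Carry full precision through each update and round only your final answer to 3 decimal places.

0.517

After 'pass': P(plant 1) = 0.4·0.4500 / (0.4·0.4500 + 0.7·0.5500) ≈ 0.3186
After 'pass': P(plant 1) = 0.4·0.3186 / (0.4·0.3186 + 0.7·0.6814) ≈ 0.2108
After 'flag': P(plant 1) = 0.6·0.2108 / (0.6·0.2108 + 0.3·0.7892) ≈ 0.3482
After 'flag': P(plant 1) = 0.6·0.3482 / (0.6·0.3482 + 0.3·0.6518) ≈ 0.5166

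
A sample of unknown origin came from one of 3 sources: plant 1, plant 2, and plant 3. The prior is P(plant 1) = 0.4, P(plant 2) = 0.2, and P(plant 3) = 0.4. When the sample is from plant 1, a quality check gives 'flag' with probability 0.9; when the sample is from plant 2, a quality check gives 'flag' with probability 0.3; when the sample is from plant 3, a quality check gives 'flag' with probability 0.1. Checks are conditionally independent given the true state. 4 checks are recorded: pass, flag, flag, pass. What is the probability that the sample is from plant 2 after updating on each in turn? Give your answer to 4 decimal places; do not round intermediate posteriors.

After 'pass': normaliser = 0.1·0.4000 + 0.7·0.2000 + 0.9·0.4000; P(plant 1) ≈ 0.0741, P(plant 2) ≈ 0.2593, P(plant 3) ≈ 0.6667
After 'flag': normaliser = 0.9·0.0741 + 0.3·0.2593 + 0.1·0.6667; P(plant 1) ≈ 0.3158, P(plant 2) ≈ 0.3684, P(plant 3) ≈ 0.3158
After 'flag': normaliser = 0.9·0.3158 + 0.3·0.3684 + 0.1·0.3158; P(plant 1) ≈ 0.6667, P(plant 2) ≈ 0.2593, P(plant 3) ≈ 0.0741
After 'pass': normaliser = 0.1·0.6667 + 0.7·0.2593 + 0.9·0.0741; P(plant 1) ≈ 0.2118, P(plant 2) ≈ 0.5765, P(plant 3) ≈ 0.2118

0.5765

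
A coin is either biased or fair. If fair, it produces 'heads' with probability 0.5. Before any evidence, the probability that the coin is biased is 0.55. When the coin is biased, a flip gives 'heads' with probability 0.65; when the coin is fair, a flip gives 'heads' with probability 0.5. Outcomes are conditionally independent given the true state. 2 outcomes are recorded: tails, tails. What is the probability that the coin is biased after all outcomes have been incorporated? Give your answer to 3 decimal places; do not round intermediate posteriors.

After 'tails': P(biased) = 0.35·0.5500 / (0.35·0.5500 + 0.5·0.4500) ≈ 0.4611
After 'tails': P(biased) = 0.35·0.4611 / (0.35·0.4611 + 0.5·0.5389) ≈ 0.3746

0.375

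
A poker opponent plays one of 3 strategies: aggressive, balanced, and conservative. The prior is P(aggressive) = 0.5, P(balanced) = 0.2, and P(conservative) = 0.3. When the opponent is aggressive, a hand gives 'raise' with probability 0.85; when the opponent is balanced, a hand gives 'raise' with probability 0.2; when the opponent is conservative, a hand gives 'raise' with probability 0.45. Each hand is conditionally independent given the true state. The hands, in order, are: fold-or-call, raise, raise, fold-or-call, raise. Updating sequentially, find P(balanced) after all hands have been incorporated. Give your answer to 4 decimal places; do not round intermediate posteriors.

0.0632

After 'fold-or-call': normaliser = 0.15·0.5000 + 0.8·0.2000 + 0.55·0.3000; P(aggressive) ≈ 0.1875, P(balanced) ≈ 0.4000, P(conservative) ≈ 0.4125
After 'raise': normaliser = 0.85·0.1875 + 0.2·0.4000 + 0.45·0.4125; P(aggressive) ≈ 0.3750, P(balanced) ≈ 0.1882, P(conservative) ≈ 0.4368
After 'raise': normaliser = 0.85·0.3750 + 0.2·0.1882 + 0.45·0.4368; P(aggressive) ≈ 0.5765, P(balanced) ≈ 0.0681, P(conservative) ≈ 0.3555
After 'fold-or-call': normaliser = 0.15·0.5765 + 0.8·0.0681 + 0.55·0.3555; P(aggressive) ≈ 0.2570, P(balanced) ≈ 0.1619, P(conservative) ≈ 0.5811
After 'raise': normaliser = 0.85·0.2570 + 0.2·0.1619 + 0.45·0.5811; P(aggressive) ≈ 0.4264, P(balanced) ≈ 0.0632, P(conservative) ≈ 0.5104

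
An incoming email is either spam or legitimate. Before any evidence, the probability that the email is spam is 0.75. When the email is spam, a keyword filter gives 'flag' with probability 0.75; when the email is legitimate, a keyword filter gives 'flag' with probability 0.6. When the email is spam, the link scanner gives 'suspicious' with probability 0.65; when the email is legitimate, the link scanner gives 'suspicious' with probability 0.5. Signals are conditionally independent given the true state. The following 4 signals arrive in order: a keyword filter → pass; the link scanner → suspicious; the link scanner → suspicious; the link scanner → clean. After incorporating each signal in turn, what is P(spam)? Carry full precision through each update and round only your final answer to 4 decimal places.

After a keyword filter='pass': P(spam) = 0.25·0.7500 / (0.25·0.7500 + 0.4·0.2500) ≈ 0.6522
After the link scanner='suspicious': P(spam) = 0.65·0.6522 / (0.65·0.6522 + 0.5·0.3478) ≈ 0.7091
After the link scanner='suspicious': P(spam) = 0.65·0.7091 / (0.65·0.7091 + 0.5·0.2909) ≈ 0.7601
After the link scanner='clean': P(spam) = 0.35·0.7601 / (0.35·0.7601 + 0.5·0.2399) ≈ 0.6893

0.6893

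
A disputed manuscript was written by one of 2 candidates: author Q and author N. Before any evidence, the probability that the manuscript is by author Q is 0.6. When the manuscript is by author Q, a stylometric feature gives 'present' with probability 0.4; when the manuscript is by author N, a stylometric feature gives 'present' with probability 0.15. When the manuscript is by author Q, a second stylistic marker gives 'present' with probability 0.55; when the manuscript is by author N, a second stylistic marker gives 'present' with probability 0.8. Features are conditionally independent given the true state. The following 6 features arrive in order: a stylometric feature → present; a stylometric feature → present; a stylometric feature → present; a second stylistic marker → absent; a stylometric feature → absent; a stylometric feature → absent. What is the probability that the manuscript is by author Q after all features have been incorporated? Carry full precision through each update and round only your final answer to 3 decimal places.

After a stylometric feature='present': P(author Q) = 0.4·0.6000 / (0.4·0.6000 + 0.15·0.4000) ≈ 0.8000
After a stylometric feature='present': P(author Q) = 0.4·0.8000 / (0.4·0.8000 + 0.15·0.2000) ≈ 0.9143
After a stylometric feature='present': P(author Q) = 0.4·0.9143 / (0.4·0.9143 + 0.15·0.0857) ≈ 0.9660
After a second stylistic marker='absent': P(author Q) = 0.45·0.9660 / (0.45·0.9660 + 0.2·0.0340) ≈ 0.9846
After a stylometric feature='absent': P(author Q) = 0.6·0.9846 / (0.6·0.9846 + 0.85·0.0154) ≈ 0.9783
After a stylometric feature='absent': P(author Q) = 0.6·0.9783 / (0.6·0.9783 + 0.85·0.0217) ≈ 0.9696

0.970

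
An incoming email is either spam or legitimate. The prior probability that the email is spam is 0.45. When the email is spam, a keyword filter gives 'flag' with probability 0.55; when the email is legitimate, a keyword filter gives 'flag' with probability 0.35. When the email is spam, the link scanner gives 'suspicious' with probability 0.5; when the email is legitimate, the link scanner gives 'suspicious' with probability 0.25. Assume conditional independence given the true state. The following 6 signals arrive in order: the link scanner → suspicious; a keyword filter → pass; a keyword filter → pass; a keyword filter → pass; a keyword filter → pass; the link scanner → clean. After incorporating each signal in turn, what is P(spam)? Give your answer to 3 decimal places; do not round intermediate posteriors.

Apply Bayes' rule sequentially, carrying P(spam) forward.
After the link scanner='suspicious': P(spam) = 0.5·0.4500 / (0.5·0.4500 + 0.25·0.5500) ≈ 0.6207
After a keyword filter='pass': P(spam) = 0.45·0.6207 / (0.45·0.6207 + 0.65·0.3793) ≈ 0.5311
After a keyword filter='pass': P(spam) = 0.45·0.5311 / (0.45·0.5311 + 0.65·0.4689) ≈ 0.4396
After a keyword filter='pass': P(spam) = 0.45·0.4396 / (0.45·0.4396 + 0.65·0.5604) ≈ 0.3519
After a keyword filter='pass': P(spam) = 0.45·0.3519 / (0.45·0.3519 + 0.65·0.6481) ≈ 0.2732
After the link scanner='clean': P(spam) = 0.5·0.2732 / (0.5·0.2732 + 0.75·0.7268) ≈ 0.2004

0.200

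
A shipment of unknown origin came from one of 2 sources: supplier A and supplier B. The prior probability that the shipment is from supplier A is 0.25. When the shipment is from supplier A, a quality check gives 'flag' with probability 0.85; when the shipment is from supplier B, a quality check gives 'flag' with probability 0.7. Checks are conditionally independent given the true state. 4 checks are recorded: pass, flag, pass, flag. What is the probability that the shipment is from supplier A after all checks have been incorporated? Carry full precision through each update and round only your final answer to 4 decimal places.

0.1094

After 'pass': P(supplier A) = 0.15·0.2500 / (0.15·0.2500 + 0.3·0.7500) ≈ 0.1429
After 'flag': P(supplier A) = 0.85·0.1429 / (0.85·0.1429 + 0.7·0.8571) ≈ 0.1683
After 'pass': P(supplier A) = 0.15·0.1683 / (0.15·0.1683 + 0.3·0.8317) ≈ 0.0919
After 'flag': P(supplier A) = 0.85·0.0919 / (0.85·0.0919 + 0.7·0.9081) ≈ 0.1094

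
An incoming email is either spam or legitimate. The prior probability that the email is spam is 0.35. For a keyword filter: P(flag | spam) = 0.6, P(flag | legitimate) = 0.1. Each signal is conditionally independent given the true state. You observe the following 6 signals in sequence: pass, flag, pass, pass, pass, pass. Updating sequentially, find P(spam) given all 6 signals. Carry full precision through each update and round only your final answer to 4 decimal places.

After 'pass': P(spam) = 0.4·0.3500 / (0.4·0.3500 + 0.9·0.6500) ≈ 0.1931
After 'flag': P(spam) = 0.6·0.1931 / (0.6·0.1931 + 0.1·0.8069) ≈ 0.5895
After 'pass': P(spam) = 0.4·0.5895 / (0.4·0.5895 + 0.9·0.4105) ≈ 0.3896
After 'pass': P(spam) = 0.4·0.3896 / (0.4·0.3896 + 0.9·0.6104) ≈ 0.2210
After 'pass': P(spam) = 0.4·0.2210 / (0.4·0.2210 + 0.9·0.7790) ≈ 0.1119
After 'pass': P(spam) = 0.4·0.1119 / (0.4·0.1119 + 0.9·0.8881) ≈ 0.0531

0.0531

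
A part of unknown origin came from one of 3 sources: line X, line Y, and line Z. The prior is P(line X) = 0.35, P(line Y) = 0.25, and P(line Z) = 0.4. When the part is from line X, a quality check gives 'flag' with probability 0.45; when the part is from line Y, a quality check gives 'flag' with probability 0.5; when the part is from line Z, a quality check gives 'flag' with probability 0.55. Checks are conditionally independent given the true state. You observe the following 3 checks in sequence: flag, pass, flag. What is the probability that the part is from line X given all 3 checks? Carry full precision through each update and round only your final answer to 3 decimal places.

After 'flag': normaliser = 0.45·0.3500 + 0.5·0.2500 + 0.55·0.4000; P(line X) ≈ 0.3134, P(line Y) ≈ 0.2488, P(line Z) ≈ 0.4378
After 'pass': normaliser = 0.55·0.3134 + 0.5·0.2488 + 0.45·0.4378; P(line X) ≈ 0.3491, P(line Y) ≈ 0.2519, P(line Z) ≈ 0.3990
After 'flag': normaliser = 0.45·0.3491 + 0.5·0.2519 + 0.55·0.3990; P(line X) ≈ 0.3126, P(line Y) ≈ 0.2506, P(line Z) ≈ 0.4367

0.313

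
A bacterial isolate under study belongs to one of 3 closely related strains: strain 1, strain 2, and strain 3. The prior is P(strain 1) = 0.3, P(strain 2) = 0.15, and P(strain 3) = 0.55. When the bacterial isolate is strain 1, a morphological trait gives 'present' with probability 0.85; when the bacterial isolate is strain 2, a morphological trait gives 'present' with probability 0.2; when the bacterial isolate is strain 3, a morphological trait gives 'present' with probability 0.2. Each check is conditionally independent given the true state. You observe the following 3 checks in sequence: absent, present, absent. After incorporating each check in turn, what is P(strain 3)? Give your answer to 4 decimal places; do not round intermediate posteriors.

0.7384

After 'absent': normaliser = 0.15·0.3000 + 0.8·0.1500 + 0.8·0.5500; P(strain 1) ≈ 0.0744, P(strain 2) ≈ 0.1983, P(strain 3) ≈ 0.7273
After 'present': normaliser = 0.85·0.0744 + 0.2·0.1983 + 0.2·0.7273; P(strain 1) ≈ 0.2546, P(strain 2) ≈ 0.1597, P(strain 3) ≈ 0.5857
After 'absent': normaliser = 0.15·0.2546 + 0.8·0.1597 + 0.8·0.5857; P(strain 1) ≈ 0.0602, P(strain 2) ≈ 0.2014, P(strain 3) ≈ 0.7384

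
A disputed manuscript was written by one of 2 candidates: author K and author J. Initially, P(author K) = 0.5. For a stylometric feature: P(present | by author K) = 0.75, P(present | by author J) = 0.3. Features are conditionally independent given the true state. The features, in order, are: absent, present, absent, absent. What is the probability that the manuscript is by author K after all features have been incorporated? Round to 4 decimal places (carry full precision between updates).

Each posterior becomes the prior for the next update.
After 'absent': P(author K) = 0.25·0.5000 / (0.25·0.5000 + 0.7·0.5000) ≈ 0.2632
After 'present': P(author K) = 0.75·0.2632 / (0.75·0.2632 + 0.3·0.7368) ≈ 0.4717
After 'absent': P(author K) = 0.25·0.4717 / (0.25·0.4717 + 0.7·0.5283) ≈ 0.2418
After 'absent': P(author K) = 0.25·0.2418 / (0.25·0.2418 + 0.7·0.7582) ≈ 0.1022

0.1022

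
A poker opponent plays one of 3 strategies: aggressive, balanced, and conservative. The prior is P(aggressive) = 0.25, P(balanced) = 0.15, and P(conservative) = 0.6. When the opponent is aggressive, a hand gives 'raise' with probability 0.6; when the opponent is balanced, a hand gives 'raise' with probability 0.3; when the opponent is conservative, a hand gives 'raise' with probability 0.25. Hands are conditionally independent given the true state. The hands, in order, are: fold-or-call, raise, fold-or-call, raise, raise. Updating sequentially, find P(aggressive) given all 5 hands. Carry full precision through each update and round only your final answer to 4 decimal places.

0.5435

After 'fold-or-call': normaliser = 0.4·0.2500 + 0.7·0.1500 + 0.75·0.6000; P(aggressive) ≈ 0.1527, P(balanced) ≈ 0.1603, P(conservative) ≈ 0.6870
After 'raise': normaliser = 0.6·0.1527 + 0.3·0.1603 + 0.25·0.6870; P(aggressive) ≈ 0.2941, P(balanced) ≈ 0.1544, P(conservative) ≈ 0.5515
After 'fold-or-call': normaliser = 0.4·0.2941 + 0.7·0.1544 + 0.75·0.5515; P(aggressive) ≈ 0.1840, P(balanced) ≈ 0.1691, P(conservative) ≈ 0.6469
After 'raise': normaliser = 0.6·0.1840 + 0.3·0.1691 + 0.25·0.6469; P(aggressive) ≈ 0.3420, P(balanced) ≈ 0.1571, P(conservative) ≈ 0.5009
After 'raise': normaliser = 0.6·0.3420 + 0.3·0.1571 + 0.25·0.5009; P(aggressive) ≈ 0.5435, P(balanced) ≈ 0.1248, P(conservative) ≈ 0.3317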